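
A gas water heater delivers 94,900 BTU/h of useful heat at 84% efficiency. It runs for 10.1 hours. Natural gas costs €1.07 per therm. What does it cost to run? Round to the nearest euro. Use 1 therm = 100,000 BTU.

€12

Heat delivered = 94,900 BTU/h × 10.1 h = 958,490 BTU
Gas input = 958,490 / 0.84 = 1,141,060 BTU
= 1,141,060 / 100,000 = 11.41 therm
Cost = 11.41 × €1.07/therm = €12.21 ≈ €12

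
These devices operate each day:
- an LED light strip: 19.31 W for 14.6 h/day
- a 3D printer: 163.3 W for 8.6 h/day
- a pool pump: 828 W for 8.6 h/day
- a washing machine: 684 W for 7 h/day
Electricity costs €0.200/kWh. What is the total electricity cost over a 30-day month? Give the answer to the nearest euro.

LED light strip: 19.31 W × 14.6 h × 30 d = 8,458 Wh = 8.458 kWh
3D printer: 163.3 W × 8.6 h × 30 d = 42,131 Wh = 42.13 kWh
pool pump: 828 W × 8.6 h × 30 d = 213,624 Wh = 213.6 kWh
washing machine: 684 W × 7 h × 30 d = 143,640 Wh = 143.6 kWh
Total energy = 8.458 + 42.13 + 213.6 + 143.6 = 407.9 kWh
Cost = 407.9 kWh × €0.200 = €81.57 ≈ €82

€82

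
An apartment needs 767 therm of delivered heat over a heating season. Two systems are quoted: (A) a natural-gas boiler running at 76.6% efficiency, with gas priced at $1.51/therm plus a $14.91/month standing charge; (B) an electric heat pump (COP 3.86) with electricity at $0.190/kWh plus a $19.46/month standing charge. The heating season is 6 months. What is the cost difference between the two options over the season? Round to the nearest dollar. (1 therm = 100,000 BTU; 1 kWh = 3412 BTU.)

Heat load = 767 therm × 100,000 = 76,700,000 BTU
Gas: input = 76,700,000 / 0.766 = 100,130,548 BTU = 1,001 therm → 1,001 × $1.51 = $1,511.97; + 6 × $14.91 standing = $1,601.43
Heat pump: 76,700,000 BTU / 3412 = 22,480 kWh heat; / 3.86 = 5,824 kWh in → × $0.190 = $1,106.50; + 6 × $19.46 standing = $1,223.26
Difference = |$1,601.43 − $1,223.26| = $378.17 ≈ $378

$378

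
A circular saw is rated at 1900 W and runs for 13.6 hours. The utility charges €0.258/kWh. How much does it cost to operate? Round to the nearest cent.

€6.67

Energy = 1900 W × 13.6 h = 25,840 Wh = 25.84 kWh
Cost = 25.84 kWh × €0.258/kWh = €6.67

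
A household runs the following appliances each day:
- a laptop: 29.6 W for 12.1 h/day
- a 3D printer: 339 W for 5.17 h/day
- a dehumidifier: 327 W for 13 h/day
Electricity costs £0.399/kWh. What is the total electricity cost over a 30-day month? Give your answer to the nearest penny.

laptop: 29.6 W × 12.1 h × 30 d = 10,745 Wh = 10.74 kWh
3D printer: 339 W × 5.17 h × 30 d = 52,579 Wh = 52.58 kWh
dehumidifier: 327 W × 13 h × 30 d = 127,530 Wh = 127.5 kWh
Total energy = 10.74 + 52.58 + 127.5 = 190.9 kWh
Cost = 190.9 kWh × £0.399 = £76.15

£76.15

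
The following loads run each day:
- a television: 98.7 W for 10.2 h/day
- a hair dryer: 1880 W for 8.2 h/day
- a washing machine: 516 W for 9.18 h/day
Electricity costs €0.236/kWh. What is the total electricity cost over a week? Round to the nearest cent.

television: 98.7 W × 10.2 h × 7 d = 7,047 Wh = 7.047 kWh
hair dryer: 1880 W × 8.2 h × 7 d = 107,912 Wh = 107.9 kWh
washing machine: 516 W × 9.18 h × 7 d = 33,158 Wh = 33.16 kWh
Total energy = 7.047 + 107.9 + 33.16 = 148.1 kWh
Cost = 148.1 kWh × €0.236 = €34.96

€34.96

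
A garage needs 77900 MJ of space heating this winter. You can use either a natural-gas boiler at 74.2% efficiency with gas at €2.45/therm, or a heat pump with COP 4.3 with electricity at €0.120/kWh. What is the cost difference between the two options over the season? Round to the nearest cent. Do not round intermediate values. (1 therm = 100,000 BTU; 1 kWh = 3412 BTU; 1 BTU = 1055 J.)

Heat load = 77900 MJ = 77,900,000,000 J / 1055 = 73,838,863 BTU
Gas: input = 73,838,863 / 0.742 = 99,513,292 BTU = 995.1 therm → 995.1 × €2.45 = €2,438.08
Heat pump: 73,838,863 BTU / 3412 = 21,640 kWh heat; / 4.3 = 5,033 kWh in → × €0.120 = €603.93
Difference = |€2,438.08 − €603.93| = €1,834.14

€1834.14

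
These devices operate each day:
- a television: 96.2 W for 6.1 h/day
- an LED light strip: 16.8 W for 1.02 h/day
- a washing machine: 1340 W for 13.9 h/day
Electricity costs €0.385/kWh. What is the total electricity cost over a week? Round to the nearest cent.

television: 96.2 W × 6.1 h × 7 d = 4,108 Wh = 4.108 kWh
LED light strip: 16.8 W × 1.02 h × 7 d = 120 Wh = 0.12 kWh
washing machine: 1340 W × 13.9 h × 7 d = 130,382 Wh = 130.4 kWh
Total energy = 4.108 + 0.12 + 130.4 = 134.6 kWh
Cost = 134.6 kWh × €0.385 = €51.82

€51.82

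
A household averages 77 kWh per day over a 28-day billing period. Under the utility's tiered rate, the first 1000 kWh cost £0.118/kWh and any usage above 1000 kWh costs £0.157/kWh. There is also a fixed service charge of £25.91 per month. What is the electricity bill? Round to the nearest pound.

Usage = 77 kWh/day × 28 days = 2156 kWh
First 1000 kWh × £0.118 = £118.00
Remaining 1156 kWh × £0.157 = £181.49
Energy charge = £299.49; + service £25.91 = £325.40 ≈ £325

£325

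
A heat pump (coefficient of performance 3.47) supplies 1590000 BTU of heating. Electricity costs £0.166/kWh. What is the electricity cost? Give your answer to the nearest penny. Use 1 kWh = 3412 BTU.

£22.29

Heat delivered = 1,590,000 BTU / 3412 = 466 kWh
Electrical input = 466 kWh / 3.47 = 134.3 kWh
Cost = 134.3 × £0.166/kWh = £22.29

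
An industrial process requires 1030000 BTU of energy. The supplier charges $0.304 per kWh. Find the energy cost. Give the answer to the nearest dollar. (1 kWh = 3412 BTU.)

$92

1030000 BTU × (0.00029308 kWh/BTU) = 301.9 kWh
Cost = 301.9 kWh × $0.304/kWh = $91.77 ≈ $92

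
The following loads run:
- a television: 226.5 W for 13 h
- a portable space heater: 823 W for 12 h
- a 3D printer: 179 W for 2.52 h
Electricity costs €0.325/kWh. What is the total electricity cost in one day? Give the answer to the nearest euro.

€4

television: 226.5 W × 13 h = 2,944 Wh = 2.945 kWh
portable space heater: 823 W × 12 h = 9,876 Wh = 9.876 kWh
3D printer: 179 W × 2.52 h = 451 Wh = 0.4511 kWh
Total energy = 2.945 + 9.876 + 0.4511 = 13.27 kWh
Cost = 13.27 kWh × €0.325 = €4.31 ≈ €4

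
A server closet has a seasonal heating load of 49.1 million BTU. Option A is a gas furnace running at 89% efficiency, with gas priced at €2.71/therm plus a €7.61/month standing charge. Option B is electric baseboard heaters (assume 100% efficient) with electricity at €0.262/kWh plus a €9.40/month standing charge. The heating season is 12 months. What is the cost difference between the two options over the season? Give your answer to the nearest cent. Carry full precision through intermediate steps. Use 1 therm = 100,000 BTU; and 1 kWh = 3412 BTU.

Heat load = 49.1 × 10⁶ BTU = 49,100,000 BTU
Gas: input = 49,100,000 / 0.89 = 55,168,539 BTU = 551.7 therm → 551.7 × €2.71 = €1,495.07; + 12 × €7.61 standing = €1,586.39
Electric: 49,100,000 BTU / 3412 = 14,390 kWh → × €0.262 = €3,770.28; + 12 × €9.40 standing = €3,883.08
Difference = |€1,586.39 − €3,883.08| = €2,296.69

€2296.69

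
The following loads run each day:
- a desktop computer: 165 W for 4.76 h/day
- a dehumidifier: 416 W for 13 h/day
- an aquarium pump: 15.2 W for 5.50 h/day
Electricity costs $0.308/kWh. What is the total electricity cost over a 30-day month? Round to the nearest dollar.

desktop computer: 165 W × 4.76 h × 30 d = 23,562 Wh = 23.56 kWh
dehumidifier: 416 W × 13 h × 30 d = 162,240 Wh = 162.2 kWh
aquarium pump: 15.2 W × 5.50 h × 30 d = 2,508 Wh = 2.508 kWh
Total energy = 23.56 + 162.2 + 2.508 = 188.3 kWh
Cost = 188.3 kWh × $0.308 = $58.00

$58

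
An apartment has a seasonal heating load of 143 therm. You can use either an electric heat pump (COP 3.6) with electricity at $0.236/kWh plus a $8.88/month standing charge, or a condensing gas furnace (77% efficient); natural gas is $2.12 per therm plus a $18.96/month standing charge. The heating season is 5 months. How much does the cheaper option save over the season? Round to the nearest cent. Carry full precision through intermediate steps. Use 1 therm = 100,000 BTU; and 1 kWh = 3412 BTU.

$169.37

Heat load = 143 therm × 100,000 = 14,300,000 BTU
Gas: input = 14,300,000 / 0.77 = 18,571,429 BTU = 185.7 therm → 185.7 × $2.12 = $393.71; + 5 × $18.96 standing = $488.51
Heat pump: 14,300,000 BTU / 3412 = 4,191 kWh heat; / 3.6 = 1,164 kWh in → × $0.236 = $274.75; + 5 × $8.88 standing = $319.15
Difference = |$488.51 − $319.15| = $169.37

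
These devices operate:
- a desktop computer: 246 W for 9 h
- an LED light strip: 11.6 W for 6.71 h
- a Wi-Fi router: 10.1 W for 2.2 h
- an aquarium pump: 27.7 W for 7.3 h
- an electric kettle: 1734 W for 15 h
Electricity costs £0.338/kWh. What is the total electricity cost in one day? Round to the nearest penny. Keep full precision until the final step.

desktop computer: 246 W × 9 h = 2,214 Wh = 2.214 kWh
LED light strip: 11.6 W × 6.71 h = 78 Wh = 0.07784 kWh
Wi-Fi router: 10.1 W × 2.2 h = 22 Wh = 0.02222 kWh
aquarium pump: 27.7 W × 7.3 h = 202 Wh = 0.2022 kWh
electric kettle: 1734 W × 15 h = 26,010 Wh = 26.01 kWh
Total energy = 2.214 + 0.07784 + 0.02222 + 0.2022 + 26.01 = 28.53 kWh
Cost = 28.53 kWh × £0.338 = £9.64

£9.64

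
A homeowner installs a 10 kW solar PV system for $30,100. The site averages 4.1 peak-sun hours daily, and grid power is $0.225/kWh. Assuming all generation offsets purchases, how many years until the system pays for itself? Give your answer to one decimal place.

Daily generation = 10 kW × 4.1 h = 41 kWh
Annual generation = 41 × 365 = 14965 kWh
Annual savings = 14965 × $0.225 = $3,367.12
Payback = $30,100 / $3,367.12 = 8.94 years

8.9 years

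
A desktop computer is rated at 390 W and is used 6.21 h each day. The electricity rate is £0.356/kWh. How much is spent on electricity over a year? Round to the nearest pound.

Energy = 390 W × 6.21 h/day × 365 days = 883,994 Wh = 884 kWh
Cost = 884 kWh × £0.356/kWh = £314.70 ≈ £315

£315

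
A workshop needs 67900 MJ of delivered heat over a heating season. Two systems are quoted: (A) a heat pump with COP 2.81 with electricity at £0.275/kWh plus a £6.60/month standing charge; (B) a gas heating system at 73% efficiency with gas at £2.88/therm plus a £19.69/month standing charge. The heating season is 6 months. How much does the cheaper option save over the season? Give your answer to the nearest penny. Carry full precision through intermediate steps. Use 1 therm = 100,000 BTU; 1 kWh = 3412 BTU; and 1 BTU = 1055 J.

Heat load = 67900 MJ = 67,900,000,000 J / 1055 = 64,360,190 BTU
Gas: input = 64,360,190 / 0.73 = 88,164,643 BTU = 881.6 therm → 881.6 × £2.88 = £2,539.14; + 6 × £19.69 standing = £2,657.28
Heat pump: 64,360,190 BTU / 3412 = 18,860 kWh heat; / 2.81 = 6,713 kWh in → × £0.275 = £1,846.01; + 6 × £6.60 standing = £1,885.61
Difference = |£2,657.28 − £1,885.61| = £771.67

£771.67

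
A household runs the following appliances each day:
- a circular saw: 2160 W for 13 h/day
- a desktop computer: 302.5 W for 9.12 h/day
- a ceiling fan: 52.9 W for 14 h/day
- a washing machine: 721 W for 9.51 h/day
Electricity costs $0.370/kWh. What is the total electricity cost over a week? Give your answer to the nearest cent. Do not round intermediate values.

$99.55

circular saw: 2160 W × 13 h × 7 d = 196,560 Wh = 196.6 kWh
desktop computer: 302.5 W × 9.12 h × 7 d = 19,312 Wh = 19.31 kWh
ceiling fan: 52.9 W × 14 h × 7 d = 5,184 Wh = 5.184 kWh
washing machine: 721 W × 9.51 h × 7 d = 47,997 Wh = 48 kWh
Total energy = 196.6 + 19.31 + 5.184 + 48 = 269.1 kWh
Cost = 269.1 kWh × $0.370 = $99.55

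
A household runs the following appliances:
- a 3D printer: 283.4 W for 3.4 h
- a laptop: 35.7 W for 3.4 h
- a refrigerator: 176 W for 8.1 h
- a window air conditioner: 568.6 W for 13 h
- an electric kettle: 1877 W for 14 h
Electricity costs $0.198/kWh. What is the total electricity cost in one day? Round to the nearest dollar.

$7

3D printer: 283.4 W × 3.4 h = 964 Wh = 0.9636 kWh
laptop: 35.7 W × 3.4 h = 121 Wh = 0.1214 kWh
refrigerator: 176 W × 8.1 h = 1,426 Wh = 1.426 kWh
window air conditioner: 568.6 W × 13 h = 7,392 Wh = 7.392 kWh
electric kettle: 1877 W × 14 h = 26,278 Wh = 26.28 kWh
Total energy = 0.9636 + 0.1214 + 1.426 + 7.392 + 26.28 = 36.18 kWh
Cost = 36.18 kWh × $0.198 = $7.16 ≈ $7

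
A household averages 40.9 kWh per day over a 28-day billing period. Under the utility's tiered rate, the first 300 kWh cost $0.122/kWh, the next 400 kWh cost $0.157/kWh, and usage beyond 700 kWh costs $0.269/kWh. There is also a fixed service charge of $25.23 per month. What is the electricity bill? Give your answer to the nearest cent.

Usage = 40.9 kWh/day × 28 days = 1145.2 kWh
First 300 kWh × $0.122 = $36.60
Next 400 kWh × $0.157 = $62.80
Remaining 445.2 kWh × $0.269 = $119.76
Energy charge = $219.16; + service $25.23 = $244.39

$244.39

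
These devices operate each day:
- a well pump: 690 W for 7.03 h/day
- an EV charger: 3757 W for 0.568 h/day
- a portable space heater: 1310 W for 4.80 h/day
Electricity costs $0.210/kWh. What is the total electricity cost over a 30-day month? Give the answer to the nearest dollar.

well pump: 690 W × 7.03 h × 30 d = 145,521 Wh = 145.5 kWh
EV charger: 3757 W × 0.568 h × 30 d = 64,019 Wh = 64.02 kWh
portable space heater: 1310 W × 4.80 h × 30 d = 188,640 Wh = 188.6 kWh
Total energy = 145.5 + 64.02 + 188.6 = 398.2 kWh
Cost = 398.2 kWh × $0.210 = $83.62 ≈ $84

$84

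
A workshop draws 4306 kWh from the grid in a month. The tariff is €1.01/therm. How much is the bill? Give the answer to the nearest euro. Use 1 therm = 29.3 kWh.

€148

4306 kWh × (0.03413 therm/kWh) = 147 therm
Cost = 147 therm × €1.01/therm = €148.43 ≈ €148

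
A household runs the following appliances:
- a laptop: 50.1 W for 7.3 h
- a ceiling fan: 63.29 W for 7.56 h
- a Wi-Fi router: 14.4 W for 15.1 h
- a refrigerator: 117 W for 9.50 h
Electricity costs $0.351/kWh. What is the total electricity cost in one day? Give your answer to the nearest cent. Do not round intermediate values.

laptop: 50.1 W × 7.3 h = 366 Wh = 0.3657 kWh
ceiling fan: 63.29 W × 7.56 h = 478 Wh = 0.4785 kWh
Wi-Fi router: 14.4 W × 15.1 h = 217 Wh = 0.2174 kWh
refrigerator: 117 W × 9.50 h = 1,112 Wh = 1.111 kWh
Total energy = 0.3657 + 0.4785 + 0.2174 + 1.111 = 2.173 kWh
Cost = 2.173 kWh × $0.351 = $0.76

$0.76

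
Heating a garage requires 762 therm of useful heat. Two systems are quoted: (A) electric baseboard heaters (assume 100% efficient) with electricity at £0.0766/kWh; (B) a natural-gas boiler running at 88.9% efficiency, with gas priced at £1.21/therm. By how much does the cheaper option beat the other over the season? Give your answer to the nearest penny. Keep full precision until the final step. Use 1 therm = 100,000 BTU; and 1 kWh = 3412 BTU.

£673.56

Heat load = 762 therm × 100,000 = 76,200,000 BTU
Gas: input = 76,200,000 / 0.889 = 85,714,286 BTU = 857.1 therm → 857.1 × £1.21 = £1,037.14
Electric: 76,200,000 BTU / 3412 = 22,330 kWh → × £0.0766 = £1,710.70
Difference = |£1,037.14 − £1,710.70| = £673.56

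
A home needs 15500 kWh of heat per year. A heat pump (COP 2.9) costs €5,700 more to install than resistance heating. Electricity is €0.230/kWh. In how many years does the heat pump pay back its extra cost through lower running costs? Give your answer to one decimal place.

2.4 years

Resistance: 15500 kWh × €0.230 = €3,565.00/yr
Heat pump: 15500 / 2.9 = 5345 kWh in → × €0.230 = €1,229.31/yr
Annual savings = €2,335.69
Payback = €5,700 / €2,335.69 = 2.44 years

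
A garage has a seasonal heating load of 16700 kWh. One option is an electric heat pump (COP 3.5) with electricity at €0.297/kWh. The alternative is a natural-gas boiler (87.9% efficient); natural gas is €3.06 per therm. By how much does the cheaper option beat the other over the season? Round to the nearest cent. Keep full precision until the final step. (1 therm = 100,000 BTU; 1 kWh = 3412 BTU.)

€566.50

Heat load = 16700 kWh × 3412 = 56,980,400 BTU
Gas: input = 56,980,400 / 0.879 = 64,824,118 BTU = 648.2 therm → 648.2 × €3.06 = €1,983.62
Heat pump: 56,980,400 BTU / 3412 = 16,700 kWh heat; / 3.5 = 4,771 kWh in → × €0.297 = €1,417.11
Difference = |€1,983.62 − €1,417.11| = €566.50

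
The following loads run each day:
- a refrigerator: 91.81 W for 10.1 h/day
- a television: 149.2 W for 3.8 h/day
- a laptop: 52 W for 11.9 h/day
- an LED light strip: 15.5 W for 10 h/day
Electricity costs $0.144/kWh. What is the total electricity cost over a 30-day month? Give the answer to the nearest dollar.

refrigerator: 91.81 W × 10.1 h × 30 d = 27,818 Wh = 27.82 kWh
television: 149.2 W × 3.8 h × 30 d = 17,009 Wh = 17.01 kWh
laptop: 52 W × 11.9 h × 30 d = 18,564 Wh = 18.56 kWh
LED light strip: 15.5 W × 10 h × 30 d = 4,650 Wh = 4.65 kWh
Total energy = 27.82 + 17.01 + 18.56 + 4.65 = 68.04 kWh
Cost = 68.04 kWh × $0.144 = $9.80 ≈ $10

$10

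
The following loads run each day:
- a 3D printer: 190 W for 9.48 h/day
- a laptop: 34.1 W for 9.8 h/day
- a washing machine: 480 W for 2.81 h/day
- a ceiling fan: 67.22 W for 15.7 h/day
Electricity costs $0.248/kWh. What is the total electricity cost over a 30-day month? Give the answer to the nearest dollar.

3D printer: 190 W × 9.48 h × 30 d = 54,036 Wh = 54.04 kWh
laptop: 34.1 W × 9.8 h × 30 d = 10,025 Wh = 10.03 kWh
washing machine: 480 W × 2.81 h × 30 d = 40,464 Wh = 40.46 kWh
ceiling fan: 67.22 W × 15.7 h × 30 d = 31,661 Wh = 31.66 kWh
Total energy = 54.04 + 10.03 + 40.46 + 31.66 = 136.2 kWh
Cost = 136.2 kWh × $0.248 = $33.77 ≈ $34

$34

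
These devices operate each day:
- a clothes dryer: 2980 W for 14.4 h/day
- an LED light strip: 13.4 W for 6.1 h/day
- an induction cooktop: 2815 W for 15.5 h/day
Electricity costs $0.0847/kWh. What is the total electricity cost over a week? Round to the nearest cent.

clothes dryer: 2980 W × 14.4 h × 7 d = 300,384 Wh = 300.4 kWh
LED light strip: 13.4 W × 6.1 h × 7 d = 572 Wh = 0.5722 kWh
induction cooktop: 2815 W × 15.5 h × 7 d = 305,428 Wh = 305.4 kWh
Total energy = 300.4 + 0.5722 + 305.4 = 606.4 kWh
Cost = 606.4 kWh × $0.0847 = $51.36

$51.36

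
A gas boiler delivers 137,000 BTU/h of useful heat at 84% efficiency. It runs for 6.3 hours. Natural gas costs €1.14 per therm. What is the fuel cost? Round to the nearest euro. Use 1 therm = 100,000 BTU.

Heat delivered = 137,000 BTU/h × 6.3 h = 863,100 BTU
Gas input = 863,100 / 0.84 = 1,027,500 BTU
= 1,027,500 / 100,000 = 10.28 therm
Cost = 10.28 × €1.14/therm = €11.71 ≈ €12

€12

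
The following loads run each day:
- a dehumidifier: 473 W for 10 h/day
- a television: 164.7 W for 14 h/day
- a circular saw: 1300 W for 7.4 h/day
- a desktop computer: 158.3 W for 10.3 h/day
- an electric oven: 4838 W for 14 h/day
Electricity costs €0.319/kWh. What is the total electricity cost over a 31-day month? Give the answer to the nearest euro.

dehumidifier: 473 W × 10 h × 31 d = 146,630 Wh = 146.6 kWh
television: 164.7 W × 14 h × 31 d = 71,480 Wh = 71.48 kWh
circular saw: 1300 W × 7.4 h × 31 d = 298,220 Wh = 298.2 kWh
desktop computer: 158.3 W × 10.3 h × 31 d = 50,545 Wh = 50.55 kWh
electric oven: 4838 W × 14 h × 31 d = 2,099,692 Wh = 2,100 kWh
Total energy = 146.6 + 71.48 + 298.2 + 50.55 + 2,100 = 2,667 kWh
Cost = 2,667 kWh × €0.319 = €850.63 ≈ €851

€851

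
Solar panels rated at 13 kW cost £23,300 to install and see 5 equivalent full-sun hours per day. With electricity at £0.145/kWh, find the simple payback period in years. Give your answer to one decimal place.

6.8 years

Daily generation = 13 kW × 5 h = 65 kWh
Annual generation = 65 × 365 = 23725 kWh
Annual savings = 23725 × £0.145 = £3,440.12
Payback = £23,300 / £3,440.12 = 6.77 years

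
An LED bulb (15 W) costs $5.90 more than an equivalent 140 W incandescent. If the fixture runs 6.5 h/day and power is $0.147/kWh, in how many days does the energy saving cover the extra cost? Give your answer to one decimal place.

Power saved = 140 − 15 = 125 W
Daily energy saved = 125 W × 6.5 h = 812.5 Wh = 0.8125 kWh
Daily savings = 0.8125 × $0.147 = $0.1194
Payback = $5.90 / $0.1194 per day = 49.4 days

49.4 days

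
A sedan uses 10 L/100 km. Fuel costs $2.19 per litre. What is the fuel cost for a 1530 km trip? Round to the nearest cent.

$335.07

Fuel = 10 L/100 km × 1530 km / 100 = 153 L
Cost = 153 L × $2.19/L = $335.07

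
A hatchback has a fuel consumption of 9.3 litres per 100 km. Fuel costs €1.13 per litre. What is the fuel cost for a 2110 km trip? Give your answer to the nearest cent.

€221.74

Fuel = 9.3 L/100 km × 2110 km / 100 = 196.2 L
Cost = 196.2 L × €1.13/L = €221.74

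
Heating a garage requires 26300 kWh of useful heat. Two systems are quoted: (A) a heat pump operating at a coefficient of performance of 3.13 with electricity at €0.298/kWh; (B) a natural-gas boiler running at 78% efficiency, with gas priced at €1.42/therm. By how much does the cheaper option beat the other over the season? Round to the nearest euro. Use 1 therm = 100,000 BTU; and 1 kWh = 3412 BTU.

Heat load = 26300 kWh × 3412 = 89,735,600 BTU
Gas: input = 89,735,600 / 0.78 = 115,045,641 BTU = 1,150 therm → 1,150 × €1.42 = €1,633.65
Heat pump: 89,735,600 BTU / 3412 = 26,300 kWh heat; / 3.13 = 8,403 kWh in → × €0.298 = €2,503.96
Difference = |€1,633.65 − €2,503.96| = €870.31 ≈ €870

€870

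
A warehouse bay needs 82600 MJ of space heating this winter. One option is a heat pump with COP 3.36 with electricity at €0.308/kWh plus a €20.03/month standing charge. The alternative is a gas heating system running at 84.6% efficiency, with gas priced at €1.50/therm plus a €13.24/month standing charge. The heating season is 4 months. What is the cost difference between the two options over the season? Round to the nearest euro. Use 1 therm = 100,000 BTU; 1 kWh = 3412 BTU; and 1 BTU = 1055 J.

€742

Heat load = 82600 MJ = 82,600,000,000 J / 1055 = 78,293,839 BTU
Gas: input = 78,293,839 / 0.846 = 92,545,909 BTU = 925.5 therm → 925.5 × €1.50 = €1,388.19; + 4 × €13.24 standing = €1,441.15
Heat pump: 78,293,839 BTU / 3412 = 22,950 kWh heat; / 3.36 = 6,829 kWh in → × €0.308 = €2,103.44; + 4 × €20.03 standing = €2,183.56
Difference = |€1,441.15 − €2,183.56| = €742.41 ≈ €742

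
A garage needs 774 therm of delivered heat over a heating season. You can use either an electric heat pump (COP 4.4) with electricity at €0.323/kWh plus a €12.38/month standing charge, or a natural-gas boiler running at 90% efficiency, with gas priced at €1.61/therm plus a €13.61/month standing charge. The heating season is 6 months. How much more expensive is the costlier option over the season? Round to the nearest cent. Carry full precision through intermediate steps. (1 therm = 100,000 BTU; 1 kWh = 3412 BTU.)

€273.28

Heat load = 774 therm × 100,000 = 77,400,000 BTU
Gas: input = 77,400,000 / 0.900 = 86,000,000 BTU = 860 therm → 860 × €1.61 = €1,384.60; + 6 × €13.61 standing = €1,466.26
Heat pump: 77,400,000 BTU / 3412 = 22,680 kWh heat; / 4.4 = 5,156 kWh in → × €0.323 = €1,665.26; + 6 × €12.38 standing = €1,739.54
Difference = |€1,466.26 − €1,739.54| = €273.28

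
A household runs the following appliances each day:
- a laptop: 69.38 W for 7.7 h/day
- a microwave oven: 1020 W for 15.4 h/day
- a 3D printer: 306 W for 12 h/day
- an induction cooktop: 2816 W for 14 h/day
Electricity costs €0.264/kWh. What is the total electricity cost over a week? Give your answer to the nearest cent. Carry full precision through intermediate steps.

€109.66

laptop: 69.38 W × 7.7 h × 7 d = 3,740 Wh = 3.74 kWh
microwave oven: 1020 W × 15.4 h × 7 d = 109,956 Wh = 110 kWh
3D printer: 306 W × 12 h × 7 d = 25,704 Wh = 25.7 kWh
induction cooktop: 2816 W × 14 h × 7 d = 275,968 Wh = 276 kWh
Total energy = 3.74 + 110 + 25.7 + 276 = 415.4 kWh
Cost = 415.4 kWh × €0.264 = €109.66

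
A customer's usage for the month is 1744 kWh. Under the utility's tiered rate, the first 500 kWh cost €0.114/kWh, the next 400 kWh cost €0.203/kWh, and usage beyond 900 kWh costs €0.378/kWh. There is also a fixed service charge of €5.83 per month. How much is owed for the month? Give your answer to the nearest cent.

€463.06

First 500 kWh × €0.114 = €57.00
Next 400 kWh × €0.203 = €81.20
Remaining 844 kWh × €0.378 = €319.03
Energy charge = €457.23; + service €5.83 = €463.06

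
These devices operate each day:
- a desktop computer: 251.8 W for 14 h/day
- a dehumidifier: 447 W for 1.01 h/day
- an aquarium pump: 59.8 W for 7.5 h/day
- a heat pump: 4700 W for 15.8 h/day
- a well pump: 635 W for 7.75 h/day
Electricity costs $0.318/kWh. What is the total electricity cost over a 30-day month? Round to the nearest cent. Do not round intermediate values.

$797.61

desktop computer: 251.8 W × 14 h × 30 d = 105,756 Wh = 105.8 kWh
dehumidifier: 447 W × 1.01 h × 30 d = 13,544 Wh = 13.54 kWh
aquarium pump: 59.8 W × 7.5 h × 30 d = 13,455 Wh = 13.46 kWh
heat pump: 4700 W × 15.8 h × 30 d = 2,227,800 Wh = 2,228 kWh
well pump: 635 W × 7.75 h × 30 d = 147,638 Wh = 147.6 kWh
Total energy = 105.8 + 13.54 + 13.46 + 2,228 + 147.6 = 2,508 kWh
Cost = 2,508 kWh × $0.318 = $797.61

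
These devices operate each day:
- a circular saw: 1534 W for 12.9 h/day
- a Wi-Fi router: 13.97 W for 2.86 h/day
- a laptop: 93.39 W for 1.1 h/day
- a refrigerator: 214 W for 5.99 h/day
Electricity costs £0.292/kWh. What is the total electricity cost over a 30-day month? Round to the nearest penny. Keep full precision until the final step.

circular saw: 1534 W × 12.9 h × 30 d = 593,658 Wh = 593.7 kWh
Wi-Fi router: 13.97 W × 2.86 h × 30 d = 1,199 Wh = 1.199 kWh
laptop: 93.39 W × 1.1 h × 30 d = 3,082 Wh = 3.082 kWh
refrigerator: 214 W × 5.99 h × 30 d = 38,456 Wh = 38.46 kWh
Total energy = 593.7 + 1.199 + 3.082 + 38.46 = 636.4 kWh
Cost = 636.4 kWh × £0.292 = £185.83

£185.83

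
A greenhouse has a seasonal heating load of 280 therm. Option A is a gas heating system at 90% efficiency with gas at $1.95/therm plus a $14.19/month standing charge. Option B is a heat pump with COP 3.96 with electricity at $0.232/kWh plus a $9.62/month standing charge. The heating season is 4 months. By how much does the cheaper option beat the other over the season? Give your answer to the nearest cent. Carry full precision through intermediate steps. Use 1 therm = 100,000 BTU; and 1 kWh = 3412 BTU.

Heat load = 280 therm × 100,000 = 28,000,000 BTU
Gas: input = 28,000,000 / 0.90 = 31,111,111 BTU = 311.1 therm → 311.1 × $1.95 = $606.67; + 4 × $14.19 standing = $663.43
Heat pump: 28,000,000 BTU / 3412 = 8,206 kWh heat; / 3.96 = 2,072 kWh in → × $0.232 = $480.77; + 4 × $9.62 standing = $519.25
Difference = |$663.43 − $519.25| = $144.17

$144.17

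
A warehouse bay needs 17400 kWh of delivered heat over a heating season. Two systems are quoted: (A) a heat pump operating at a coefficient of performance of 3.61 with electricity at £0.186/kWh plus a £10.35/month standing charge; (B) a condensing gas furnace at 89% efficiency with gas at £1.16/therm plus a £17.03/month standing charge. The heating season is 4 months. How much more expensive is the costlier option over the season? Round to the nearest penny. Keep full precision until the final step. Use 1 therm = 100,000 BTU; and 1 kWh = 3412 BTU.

£95.99

Heat load = 17400 kWh × 3412 = 59,368,800 BTU
Gas: input = 59,368,800 / 0.89 = 66,706,517 BTU = 667.1 therm → 667.1 × £1.16 = £773.80; + 4 × £17.03 standing = £841.92
Heat pump: 59,368,800 BTU / 3412 = 17,400 kWh heat; / 3.61 = 4,820 kWh in → × £0.186 = £896.51; + 4 × £10.35 standing = £937.91
Difference = |£841.92 − £937.91| = £95.99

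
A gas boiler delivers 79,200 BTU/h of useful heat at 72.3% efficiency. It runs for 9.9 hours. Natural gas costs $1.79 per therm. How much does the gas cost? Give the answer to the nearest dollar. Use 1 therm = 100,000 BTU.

$19

Heat delivered = 79,200 BTU/h × 9.9 h = 784,080 BTU
Gas input = 784,080 / 0.723 = 1,084,481 BTU
= 1,084,481 / 100,000 = 10.84 therm
Cost = 10.84 × $1.79/therm = $19.41 ≈ $19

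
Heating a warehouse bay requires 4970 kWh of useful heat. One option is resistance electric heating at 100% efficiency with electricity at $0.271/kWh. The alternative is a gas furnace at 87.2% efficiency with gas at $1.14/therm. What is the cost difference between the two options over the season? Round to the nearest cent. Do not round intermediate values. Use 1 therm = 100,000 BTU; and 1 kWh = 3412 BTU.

Heat load = 4970 kWh × 3412 = 16,957,640 BTU
Gas: input = 16,957,640 / 0.872 = 19,446,835 BTU = 194.5 therm → 194.5 × $1.14 = $221.69
Electric: 16,957,640 BTU / 3412 = 4,970 kWh → × $0.271 = $1,346.87
Difference = |$221.69 − $1,346.87| = $1,125.18

$1125.18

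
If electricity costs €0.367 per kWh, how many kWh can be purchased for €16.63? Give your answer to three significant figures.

45.3 kWh

€16.63 / €0.367 per kWh = 45.31 kWh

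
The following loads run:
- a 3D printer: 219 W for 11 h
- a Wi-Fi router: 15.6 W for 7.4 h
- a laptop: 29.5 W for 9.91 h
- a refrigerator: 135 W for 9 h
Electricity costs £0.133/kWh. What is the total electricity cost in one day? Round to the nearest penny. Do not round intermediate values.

3D printer: 219 W × 11 h = 2,409 Wh = 2.409 kWh
Wi-Fi router: 15.6 W × 7.4 h = 115 Wh = 0.1154 kWh
laptop: 29.5 W × 9.91 h = 292 Wh = 0.2923 kWh
refrigerator: 135 W × 9 h = 1,215 Wh = 1.215 kWh
Total energy = 2.409 + 0.1154 + 0.2923 + 1.215 = 4.032 kWh
Cost = 4.032 kWh × £0.133 = £0.54

£0.54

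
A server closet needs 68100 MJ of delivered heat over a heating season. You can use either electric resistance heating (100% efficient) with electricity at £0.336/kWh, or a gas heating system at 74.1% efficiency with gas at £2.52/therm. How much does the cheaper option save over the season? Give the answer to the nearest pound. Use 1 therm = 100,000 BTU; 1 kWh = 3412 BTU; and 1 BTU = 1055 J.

£4161

Heat load = 68100 MJ = 68,100,000,000 J / 1055 = 64,549,763 BTU
Gas: input = 64,549,763 / 0.741 = 87,111,691 BTU = 871.1 therm → 871.1 × £2.52 = £2,195.21
Electric: 64,549,763 BTU / 3412 = 18,920 kWh → × £0.336 = £6,356.60
Difference = |£2,195.21 − £6,356.60| = £4,161.39 ≈ £4161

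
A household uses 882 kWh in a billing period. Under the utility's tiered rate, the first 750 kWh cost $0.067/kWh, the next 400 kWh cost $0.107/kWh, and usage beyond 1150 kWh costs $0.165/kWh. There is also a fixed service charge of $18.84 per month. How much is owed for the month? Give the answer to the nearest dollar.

First 750 kWh × $0.067 = $50.25
Next 132 kWh × $0.107 = $14.12
Remaining tier: 0 kWh (not reached)
Energy charge = $64.37; + service $18.84 = $83.21 ≈ $83

$83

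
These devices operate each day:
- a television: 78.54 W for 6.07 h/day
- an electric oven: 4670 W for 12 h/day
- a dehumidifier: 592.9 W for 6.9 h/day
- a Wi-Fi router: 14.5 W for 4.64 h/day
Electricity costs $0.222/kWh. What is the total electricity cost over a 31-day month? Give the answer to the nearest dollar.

$418

television: 78.54 W × 6.07 h × 31 d = 14,779 Wh = 14.78 kWh
electric oven: 4670 W × 12 h × 31 d = 1,737,240 Wh = 1,737 kWh
dehumidifier: 592.9 W × 6.9 h × 31 d = 126,821 Wh = 126.8 kWh
Wi-Fi router: 14.5 W × 4.64 h × 31 d = 2,086 Wh = 2.086 kWh
Total energy = 14.78 + 1,737 + 126.8 + 2.086 = 1,881 kWh
Cost = 1,881 kWh × $0.222 = $417.57 ≈ $418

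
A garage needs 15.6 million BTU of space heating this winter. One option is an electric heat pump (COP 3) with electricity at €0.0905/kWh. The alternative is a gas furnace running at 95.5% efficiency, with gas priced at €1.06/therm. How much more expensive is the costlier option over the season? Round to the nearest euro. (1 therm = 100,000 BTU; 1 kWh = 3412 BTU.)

€35

Heat load = 15.6 × 10⁶ BTU = 15,600,000 BTU
Gas: input = 15,600,000 / 0.955 = 16,335,079 BTU = 163.4 therm → 163.4 × €1.06 = €173.15
Heat pump: 15,600,000 BTU / 3412 = 4,572 kWh heat; / 3 = 1,524 kWh in → × €0.0905 = €137.92
Difference = |€173.15 − €137.92| = €35.23 ≈ €35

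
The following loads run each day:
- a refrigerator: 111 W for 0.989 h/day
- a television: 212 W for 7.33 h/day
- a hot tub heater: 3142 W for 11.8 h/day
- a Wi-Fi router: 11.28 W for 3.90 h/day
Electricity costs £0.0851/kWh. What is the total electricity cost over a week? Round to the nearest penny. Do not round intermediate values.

refrigerator: 111 W × 0.989 h × 7 d = 768 Wh = 0.7685 kWh
television: 212 W × 7.33 h × 7 d = 10,878 Wh = 10.88 kWh
hot tub heater: 3142 W × 11.8 h × 7 d = 259,529 Wh = 259.5 kWh
Wi-Fi router: 11.28 W × 3.90 h × 7 d = 308 Wh = 0.3079 kWh
Total energy = 0.7685 + 10.88 + 259.5 + 0.3079 = 271.5 kWh
Cost = 271.5 kWh × £0.0851 = £23.10

£23.10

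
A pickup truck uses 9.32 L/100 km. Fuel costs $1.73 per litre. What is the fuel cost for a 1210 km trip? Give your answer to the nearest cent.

$195.10

Fuel = 9.32 L/100 km × 1210 km / 100 = 112.8 L
Cost = 112.8 L × $1.73/L = $195.10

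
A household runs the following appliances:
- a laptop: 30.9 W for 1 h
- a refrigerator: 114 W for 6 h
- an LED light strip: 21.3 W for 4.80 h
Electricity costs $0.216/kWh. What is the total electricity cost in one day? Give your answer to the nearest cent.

$0.18

laptop: 30.9 W × 1 h = 31 Wh = 0.0309 kWh
refrigerator: 114 W × 6 h = 684 Wh = 0.684 kWh
LED light strip: 21.3 W × 4.80 h = 102 Wh = 0.1022 kWh
Total energy = 0.0309 + 0.684 + 0.1022 = 0.8171 kWh
Cost = 0.8171 kWh × $0.216 = $0.18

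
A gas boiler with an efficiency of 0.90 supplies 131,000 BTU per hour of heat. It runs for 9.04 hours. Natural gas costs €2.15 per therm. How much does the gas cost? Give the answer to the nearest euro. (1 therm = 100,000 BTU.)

Heat delivered = 131,000 BTU/h × 9.04 h = 1,184,240 BTU
Gas input = 1,184,240 / 0.90 = 1,315,822 BTU
= 1,315,822 / 100,000 = 13.16 therm
Cost = 13.16 × €2.15/therm = €28.29 ≈ €28

€28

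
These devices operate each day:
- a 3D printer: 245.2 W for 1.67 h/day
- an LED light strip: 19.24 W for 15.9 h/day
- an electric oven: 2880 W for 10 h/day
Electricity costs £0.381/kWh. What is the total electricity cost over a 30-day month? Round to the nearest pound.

£337

3D printer: 245.2 W × 1.67 h × 30 d = 12,285 Wh = 12.28 kWh
LED light strip: 19.24 W × 15.9 h × 30 d = 9,177 Wh = 9.177 kWh
electric oven: 2880 W × 10 h × 30 d = 864,000 Wh = 864 kWh
Total energy = 12.28 + 9.177 + 864 = 885.5 kWh
Cost = 885.5 kWh × £0.381 = £337.36 ≈ £337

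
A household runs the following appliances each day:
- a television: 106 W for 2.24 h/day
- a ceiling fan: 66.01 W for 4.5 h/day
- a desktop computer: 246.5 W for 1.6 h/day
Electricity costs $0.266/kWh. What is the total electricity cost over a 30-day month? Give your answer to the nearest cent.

television: 106 W × 2.24 h × 30 d = 7,123 Wh = 7.123 kWh
ceiling fan: 66.01 W × 4.5 h × 30 d = 8,911 Wh = 8.911 kWh
desktop computer: 246.5 W × 1.6 h × 30 d = 11,832 Wh = 11.83 kWh
Total energy = 7.123 + 8.911 + 11.83 = 27.87 kWh
Cost = 27.87 kWh × $0.266 = $7.41

$7.41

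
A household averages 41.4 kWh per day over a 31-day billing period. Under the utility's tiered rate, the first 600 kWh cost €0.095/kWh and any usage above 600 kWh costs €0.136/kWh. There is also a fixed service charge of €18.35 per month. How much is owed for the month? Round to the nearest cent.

€168.29

Usage = 41.4 kWh/day × 31 days = 1283.4 kWh
First 600 kWh × €0.095 = €57.00
Remaining 683.4 kWh × €0.136 = €92.94
Energy charge = €149.94; + service €18.35 = €168.29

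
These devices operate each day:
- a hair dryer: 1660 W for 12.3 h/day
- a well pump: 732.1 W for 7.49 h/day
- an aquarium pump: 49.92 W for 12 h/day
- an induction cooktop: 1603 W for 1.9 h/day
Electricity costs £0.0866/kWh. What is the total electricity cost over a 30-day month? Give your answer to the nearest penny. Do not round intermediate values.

hair dryer: 1660 W × 12.3 h × 30 d = 612,540 Wh = 612.5 kWh
well pump: 732.1 W × 7.49 h × 30 d = 164,503 Wh = 164.5 kWh
aquarium pump: 49.92 W × 12 h × 30 d = 17,971 Wh = 17.97 kWh
induction cooktop: 1603 W × 1.9 h × 30 d = 91,371 Wh = 91.37 kWh
Total energy = 612.5 + 164.5 + 17.97 + 91.37 = 886.4 kWh
Cost = 886.4 kWh × £0.0866 = £76.76

£76.76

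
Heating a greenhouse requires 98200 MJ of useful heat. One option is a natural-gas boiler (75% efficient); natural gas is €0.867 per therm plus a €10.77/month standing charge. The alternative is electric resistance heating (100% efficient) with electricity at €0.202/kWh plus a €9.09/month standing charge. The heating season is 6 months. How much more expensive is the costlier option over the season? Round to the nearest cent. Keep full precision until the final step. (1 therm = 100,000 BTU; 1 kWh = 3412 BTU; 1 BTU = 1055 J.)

Heat load = 98200 MJ = 98,200,000,000 J / 1055 = 93,080,569 BTU
Gas: input = 93,080,569 / 0.75 = 124,107,425 BTU = 1,241 therm → 1,241 × €0.867 = €1,076.01; + 6 × €10.77 standing = €1,140.63
Electric: 93,080,569 BTU / 3412 = 27,280 kWh → × €0.202 = €5,510.63; + 6 × €9.09 standing = €5,565.17
Difference = |€1,140.63 − €5,565.17| = €4,424.54

€4424.54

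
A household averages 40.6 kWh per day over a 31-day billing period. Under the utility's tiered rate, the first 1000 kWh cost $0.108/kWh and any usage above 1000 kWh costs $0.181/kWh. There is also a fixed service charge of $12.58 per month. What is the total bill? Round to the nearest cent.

Usage = 40.6 kWh/day × 31 days = 1258.6 kWh
First 1000 kWh × $0.108 = $108.00
Remaining 258.6 kWh × $0.181 = $46.81
Energy charge = $154.81; + service $12.58 = $167.39

$167.39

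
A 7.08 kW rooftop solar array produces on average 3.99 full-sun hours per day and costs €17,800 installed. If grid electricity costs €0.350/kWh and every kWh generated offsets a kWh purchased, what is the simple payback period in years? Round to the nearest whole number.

5 years

Daily generation = 7.08 kW × 3.99 h = 28.25 kWh
Annual generation = 28.25 × 365 = 10311 kWh
Annual savings = 10311 × €0.350 = €3,608.84
Payback = €17,800 / €3,608.84 = 4.93 years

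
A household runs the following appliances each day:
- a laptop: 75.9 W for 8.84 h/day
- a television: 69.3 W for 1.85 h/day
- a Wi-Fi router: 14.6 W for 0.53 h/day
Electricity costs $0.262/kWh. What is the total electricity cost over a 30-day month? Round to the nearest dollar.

$6

laptop: 75.9 W × 8.84 h × 30 d = 20,129 Wh = 20.13 kWh
television: 69.3 W × 1.85 h × 30 d = 3,846 Wh = 3.846 kWh
Wi-Fi router: 14.6 W × 0.53 h × 30 d = 232 Wh = 0.2321 kWh
Total energy = 20.13 + 3.846 + 0.2321 = 24.21 kWh
Cost = 24.21 kWh × $0.262 = $6.34 ≈ $6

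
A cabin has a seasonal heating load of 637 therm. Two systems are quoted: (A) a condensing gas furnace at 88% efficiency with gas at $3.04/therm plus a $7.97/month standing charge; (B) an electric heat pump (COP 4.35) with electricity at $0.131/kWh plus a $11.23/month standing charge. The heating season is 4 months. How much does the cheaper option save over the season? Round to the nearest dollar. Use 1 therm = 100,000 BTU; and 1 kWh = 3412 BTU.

Heat load = 637 therm × 100,000 = 63,700,000 BTU
Gas: input = 63,700,000 / 0.88 = 72,386,364 BTU = 723.9 therm → 723.9 × $3.04 = $2,200.55; + 4 × $7.97 standing = $2,232.43
Heat pump: 63,700,000 BTU / 3412 = 18,670 kWh heat; / 4.35 = 4,292 kWh in → × $0.131 = $562.23; + 4 × $11.23 standing = $607.15
Difference = |$2,232.43 − $607.15| = $1,625.28 ≈ $1625

$1625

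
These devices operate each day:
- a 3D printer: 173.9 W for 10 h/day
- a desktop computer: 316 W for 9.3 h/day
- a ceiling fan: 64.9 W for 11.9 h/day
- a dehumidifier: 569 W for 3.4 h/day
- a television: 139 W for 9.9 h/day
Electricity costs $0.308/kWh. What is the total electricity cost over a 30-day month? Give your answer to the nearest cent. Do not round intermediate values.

3D printer: 173.9 W × 10 h × 30 d = 52,170 Wh = 52.17 kWh
desktop computer: 316 W × 9.3 h × 30 d = 88,164 Wh = 88.16 kWh
ceiling fan: 64.9 W × 11.9 h × 30 d = 23,169 Wh = 23.17 kWh
dehumidifier: 569 W × 3.4 h × 30 d = 58,038 Wh = 58.04 kWh
television: 139 W × 9.9 h × 30 d = 41,283 Wh = 41.28 kWh
Total energy = 52.17 + 88.16 + 23.17 + 58.04 + 41.28 = 262.8 kWh
Cost = 262.8 kWh × $0.308 = $80.95

$80.95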